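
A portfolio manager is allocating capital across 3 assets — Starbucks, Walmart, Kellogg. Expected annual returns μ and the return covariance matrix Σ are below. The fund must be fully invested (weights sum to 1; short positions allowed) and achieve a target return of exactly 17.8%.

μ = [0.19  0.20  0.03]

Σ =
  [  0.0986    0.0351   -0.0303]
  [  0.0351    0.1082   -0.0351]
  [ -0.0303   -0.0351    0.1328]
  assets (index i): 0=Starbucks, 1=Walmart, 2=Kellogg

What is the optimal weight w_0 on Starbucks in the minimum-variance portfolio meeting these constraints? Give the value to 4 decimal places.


g=Σ⁻¹μ = [1.6602  1.6473  1.0401]
h=Σ⁻¹𝟙 = [10.4657  9.9146  12.5385]
a=μᵀg=0.676093  b=𝟙ᵀg=4.347545  c=𝟙ᵀh=32.918719  D=ac−b²=3.354969
λ₁=(c·0.178−b)/D = (32.918719·0.178−4.347545)/3.354969 = 0.450671
λ₂=(a−b·0.178)/D = (0.676093−4.347545·0.178)/3.354969 = -0.029142
w* = 0.450671·g + -0.029142·h:
  w_0 = 0.450671·1.6602 + -0.029142·10.4657 = 0.4432  (Starbucks)
  w_1 = 0.450671·1.6473 + -0.029142·9.9146 = 0.4534  (Walmart)
  w_2 = 0.450671·1.0401 + -0.029142·12.5385 = 0.1033  (Kellogg)
Σw_i=1.0000  μᵀw=0.1780
σ²=wᵀΣw=λ₁·μ_p+λ₂ = 0.450671·0.178 + -0.029142 = 0.051078 ≈ 0.0511

0.4432


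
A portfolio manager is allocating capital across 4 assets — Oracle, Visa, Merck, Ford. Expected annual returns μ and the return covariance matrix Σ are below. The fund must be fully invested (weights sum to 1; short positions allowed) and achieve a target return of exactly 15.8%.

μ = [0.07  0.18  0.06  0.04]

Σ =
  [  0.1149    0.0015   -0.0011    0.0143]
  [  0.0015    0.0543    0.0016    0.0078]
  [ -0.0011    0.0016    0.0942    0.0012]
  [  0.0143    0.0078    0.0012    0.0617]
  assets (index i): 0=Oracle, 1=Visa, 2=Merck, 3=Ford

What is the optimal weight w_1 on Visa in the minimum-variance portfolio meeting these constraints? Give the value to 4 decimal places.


g=Σ⁻¹μ = [0.5605  3.2687  0.5868  0.0938]
h=Σ⁻¹𝟙 = [7.0560  16.1475  10.2668  12.3311]
a=μᵀg=0.666554  b=𝟙ᵀg=4.509712  c=𝟙ᵀh=45.801330  D=ac−b²=10.191536
λ₁=(c·0.158−b)/D = (45.801330·0.158−4.509712)/10.191536 = 0.267565
λ₂=(a−b·0.158)/D = (0.666554−4.509712·0.158)/10.191536 = -0.004512
w* = 0.267565·g + -0.004512·h:
  w_0 = 0.267565·0.5605 + -0.004512·7.0560 = 0.1181  (Oracle)
  w_1 = 0.267565·3.2687 + -0.004512·16.1475 = 0.8017  (Visa)
  w_2 = 0.267565·0.5868 + -0.004512·10.2668 = 0.1107  (Merck)
  w_3 = 0.267565·0.0938 + -0.004512·12.3311 = -0.0305  (Ford)
Σw_i=1.0000  μᵀw=0.1580
σ²=wᵀΣw=λ₁·μ_p+λ₂ = 0.267565·0.158 + -0.004512 = 0.037764 ≈ 0.0378

0.8017


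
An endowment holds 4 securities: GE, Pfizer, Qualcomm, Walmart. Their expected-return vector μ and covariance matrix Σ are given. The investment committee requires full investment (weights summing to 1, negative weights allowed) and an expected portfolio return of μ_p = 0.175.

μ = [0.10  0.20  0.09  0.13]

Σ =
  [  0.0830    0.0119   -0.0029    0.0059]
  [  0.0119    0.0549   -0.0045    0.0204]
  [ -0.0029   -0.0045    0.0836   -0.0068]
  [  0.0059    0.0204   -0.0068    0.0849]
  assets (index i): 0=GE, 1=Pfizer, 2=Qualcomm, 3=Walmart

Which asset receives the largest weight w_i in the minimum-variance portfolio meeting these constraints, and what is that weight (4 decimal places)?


Pfizer (0.7424)

x=Σ⁻¹μ = [0.7219  3.3011  1.3440  0.7955]
y=Σ⁻¹𝟙 = [9.9063  13.9076  13.7740  8.8516]
a=μᵀx=0.956782  b=𝟙ᵀx=6.162506  c=𝟙ᵀy=46.439402  D=ac−b²=6.455928
λ₁=(c·0.175−b)/D = (46.439402·0.175−6.162506)/6.455928 = 0.304277
λ₂=(a−b·0.175)/D = (0.956782−6.162506·0.175)/6.455928 = -0.018844
w* = 0.304277·x + -0.018844·y:
  w_0 = 0.304277·0.7219 + -0.018844·9.9063 = 0.0330  (GE)
  w_1 = 0.304277·3.3011 + -0.018844·13.9076 = 0.7424  (Pfizer)
  w_2 = 0.304277·1.3440 + -0.018844·13.7740 = 0.1494  (Qualcomm)
  w_3 = 0.304277·0.7955 + -0.018844·8.8516 = 0.0753  (Walmart)
Σw_i=1.0000  μᵀw=0.1750
σ²=wᵀΣw=λ₁·μ_p+λ₂ = 0.304277·0.175 + -0.018844 = 0.034404 ≈ 0.0344


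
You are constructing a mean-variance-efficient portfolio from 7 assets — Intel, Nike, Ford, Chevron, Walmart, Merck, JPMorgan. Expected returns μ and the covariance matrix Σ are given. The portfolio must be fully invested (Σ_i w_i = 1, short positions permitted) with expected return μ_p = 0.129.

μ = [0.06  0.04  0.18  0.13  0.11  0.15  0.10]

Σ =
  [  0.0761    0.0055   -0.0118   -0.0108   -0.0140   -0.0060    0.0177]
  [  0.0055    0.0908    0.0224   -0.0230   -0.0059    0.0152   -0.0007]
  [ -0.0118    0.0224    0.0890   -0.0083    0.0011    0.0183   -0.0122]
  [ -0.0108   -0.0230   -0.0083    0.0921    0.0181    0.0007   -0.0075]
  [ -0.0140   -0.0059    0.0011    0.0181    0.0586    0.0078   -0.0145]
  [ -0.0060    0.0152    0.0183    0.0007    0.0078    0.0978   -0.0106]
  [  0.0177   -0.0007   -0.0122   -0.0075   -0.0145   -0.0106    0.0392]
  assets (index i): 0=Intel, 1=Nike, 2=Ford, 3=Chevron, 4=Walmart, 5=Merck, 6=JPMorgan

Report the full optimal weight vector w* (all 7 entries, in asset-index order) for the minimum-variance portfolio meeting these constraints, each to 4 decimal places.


0.0485  -0.0294  0.2244  0.1232  0.1736  0.1159  0.3438

p=Σ⁻¹μ = [0.9219  0.1365  2.5759  1.6556  2.4947  1.3693  4.5487]
q=Σ⁻¹𝟙 = [12.9774  10.7247  14.8443  14.5959  24.9061  8.6931  38.8179]
a=μᵀp=1.674331  b=𝟙ᵀp=13.702501  c=𝟙ᵀq=125.559393  D=ac−b²=22.469464
λ₁=(c·0.129−b)/D = (125.559393·0.129−13.702501)/22.469464 = 0.111025
λ₂=(a−b·0.129)/D = (1.674331−13.702501·0.129)/22.469464 = -0.004152
w* = 0.111025·p + -0.004152·q:
  w_0 = 0.111025·0.9219 + -0.004152·12.9774 = 0.0485  (Intel)
  w_1 = 0.111025·0.1365 + -0.004152·10.7247 = -0.0294  (Nike)
  w_2 = 0.111025·2.5759 + -0.004152·14.8443 = 0.2244  (Ford)
  w_3 = 0.111025·1.6556 + -0.004152·14.5959 = 0.1232  (Chevron)
  w_4 = 0.111025·2.4947 + -0.004152·24.9061 = 0.1736  (Walmart)
  w_5 = 0.111025·1.3693 + -0.004152·8.6931 = 0.1159  (Merck)
  w_6 = 0.111025·4.5487 + -0.004152·38.8179 = 0.3438  (JPMorgan)
Σw_i=1.0000  μᵀw=0.1290
σ²=wᵀΣw=λ₁·μ_p+λ₂ = 0.111025·0.129 + -0.004152 = 0.010170 ≈ 0.0102


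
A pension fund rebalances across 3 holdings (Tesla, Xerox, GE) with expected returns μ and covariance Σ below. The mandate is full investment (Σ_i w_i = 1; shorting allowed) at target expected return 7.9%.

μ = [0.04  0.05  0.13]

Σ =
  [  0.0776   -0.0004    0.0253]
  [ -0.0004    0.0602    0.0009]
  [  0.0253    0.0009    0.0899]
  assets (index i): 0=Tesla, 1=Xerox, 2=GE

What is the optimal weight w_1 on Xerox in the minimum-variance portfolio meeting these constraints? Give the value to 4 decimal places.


0.4261

g=Σ⁻¹μ = [0.0560  0.8097  1.4222]
h=Σ⁻¹𝟙 = [10.3490  16.5598  8.0452]
a=μᵀg=0.227608  b=𝟙ᵀg=2.287829  c=𝟙ᵀh=34.953986  D=ac−b²=2.721634
λ₁=(c·0.079−b)/D = (34.953986·0.079−2.287829)/2.721634 = 0.173989
λ₂=(a−b·0.079)/D = (0.227608−2.287829·0.079)/2.721634 = 0.017221
w* = 0.173989·g + 0.017221·h:
  w_0 = 0.173989·0.0560 + 0.017221·10.3490 = 0.1880  (Tesla)
  w_1 = 0.173989·0.8097 + 0.017221·16.5598 = 0.4261  (Xerox)
  w_2 = 0.173989·1.4222 + 0.017221·8.0452 = 0.3860  (GE)
Σw_i=1.0000  μᵀw=0.0790
σ²=wᵀΣw=λ₁·μ_p+λ₂ = 0.173989·0.079 + 0.017221 = 0.030966 ≈ 0.0310


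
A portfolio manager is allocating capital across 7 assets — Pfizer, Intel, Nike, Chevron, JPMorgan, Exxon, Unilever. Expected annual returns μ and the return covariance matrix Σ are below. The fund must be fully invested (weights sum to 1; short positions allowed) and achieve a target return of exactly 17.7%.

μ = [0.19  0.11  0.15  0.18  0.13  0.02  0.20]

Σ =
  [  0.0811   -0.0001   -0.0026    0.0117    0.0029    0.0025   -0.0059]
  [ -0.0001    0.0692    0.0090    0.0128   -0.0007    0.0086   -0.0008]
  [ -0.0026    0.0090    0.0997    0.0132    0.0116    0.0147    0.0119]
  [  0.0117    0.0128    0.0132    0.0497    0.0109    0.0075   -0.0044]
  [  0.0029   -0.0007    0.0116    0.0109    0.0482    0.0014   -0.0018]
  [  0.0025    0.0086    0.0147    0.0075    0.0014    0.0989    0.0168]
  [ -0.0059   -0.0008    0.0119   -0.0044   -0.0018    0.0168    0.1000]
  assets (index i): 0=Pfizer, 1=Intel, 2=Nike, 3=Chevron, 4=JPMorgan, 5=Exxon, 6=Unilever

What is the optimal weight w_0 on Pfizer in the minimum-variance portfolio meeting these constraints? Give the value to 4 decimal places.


u=Σ⁻¹μ = [2.1241  1.1649  0.7190  2.5080  1.9516  -0.6693  2.3070]
v=Σ⁻¹𝟙 = [11.0137  11.7634  3.9343  9.7115  17.3281  5.5301  10.0859]
a=μᵀu=1.792724  b=𝟙ᵀu=10.105222  c=𝟙ᵀv=69.366966  D=ac−b²=22.240321
λ₁=(c·0.177−b)/D = (69.366966·0.177−10.105222)/22.240321 = 0.097693
λ₂=(a−b·0.177)/D = (1.792724−10.105222·0.177)/22.240321 = 0.000184
w* = 0.097693·u + 0.000184·v:
  w_0 = 0.097693·2.1241 + 0.000184·11.0137 = 0.2095  (Pfizer)
  w_1 = 0.097693·1.1649 + 0.000184·11.7634 = 0.1160  (Intel)
  w_2 = 0.097693·0.7190 + 0.000184·3.9343 = 0.0710  (Nike)
  w_3 = 0.097693·2.5080 + 0.000184·9.7115 = 0.2468  (Chevron)
  w_4 = 0.097693·1.9516 + 0.000184·17.3281 = 0.1939  (JPMorgan)
  w_5 = 0.097693·-0.6693 + 0.000184·5.5301 = -0.0644  (Exxon)
  w_6 = 0.097693·2.3070 + 0.000184·10.0859 = 0.2272  (Unilever)
Σw_i=1.0000  μᵀw=0.1770
σ²=wᵀΣw=λ₁·μ_p+λ₂ = 0.097693·0.177 + 0.000184 = 0.017476 ≈ 0.0175

0.2095


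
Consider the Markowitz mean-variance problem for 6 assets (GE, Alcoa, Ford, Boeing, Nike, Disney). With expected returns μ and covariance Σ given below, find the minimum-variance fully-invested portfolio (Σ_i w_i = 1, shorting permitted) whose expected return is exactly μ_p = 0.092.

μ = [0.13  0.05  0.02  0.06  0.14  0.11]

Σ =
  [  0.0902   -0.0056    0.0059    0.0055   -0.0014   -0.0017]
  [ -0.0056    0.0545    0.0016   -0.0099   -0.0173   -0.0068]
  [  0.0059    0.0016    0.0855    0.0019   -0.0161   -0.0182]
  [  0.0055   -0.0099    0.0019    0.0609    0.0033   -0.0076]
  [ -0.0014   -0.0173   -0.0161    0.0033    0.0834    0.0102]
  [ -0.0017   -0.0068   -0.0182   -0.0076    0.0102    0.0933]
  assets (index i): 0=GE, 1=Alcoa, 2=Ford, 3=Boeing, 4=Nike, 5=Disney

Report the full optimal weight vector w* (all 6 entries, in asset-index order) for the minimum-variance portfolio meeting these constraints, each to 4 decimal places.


p=Σ⁻¹μ = [1.5061  2.1014  0.7461  1.2277  2.0666  1.3792]
q=Σ⁻¹𝟙 = [11.2231  30.8495  16.8904  20.8699  19.0458  16.0837]
a=μᵀp=0.830485  b=𝟙ᵀp=9.027099  c=𝟙ᵀq=114.962415  D=ac−b²=13.986026
λ₁=(c·0.092−b)/D = (114.962415·0.092−9.027099)/13.986026 = 0.110785
λ₂=(a−b·0.092)/D = (0.830485−9.027099·0.092)/13.986026 = -0.000001
w* = 0.110785·p + -0.000001·q:
  w_0 = 0.110785·1.5061 + -0.000001·11.2231 = 0.1668  (GE)
  w_1 = 0.110785·2.1014 + -0.000001·30.8495 = 0.2328  (Alcoa)
  w_2 = 0.110785·0.7461 + -0.000001·16.8904 = 0.0826  (Ford)
  w_3 = 0.110785·1.2277 + -0.000001·20.8699 = 0.1360  (Boeing)
  w_4 = 0.110785·2.0666 + -0.000001·19.0458 = 0.2289  (Nike)
  w_5 = 0.110785·1.3792 + -0.000001·16.0837 = 0.1528  (Disney)
Σw_i=1.0000  μᵀw=0.0920
σ²=wᵀΣw=λ₁·μ_p+λ₂ = 0.110785·0.092 + -0.000001 = 0.010192 ≈ 0.0102

0.1668  0.2328  0.0826  0.1360  0.2289  0.1528


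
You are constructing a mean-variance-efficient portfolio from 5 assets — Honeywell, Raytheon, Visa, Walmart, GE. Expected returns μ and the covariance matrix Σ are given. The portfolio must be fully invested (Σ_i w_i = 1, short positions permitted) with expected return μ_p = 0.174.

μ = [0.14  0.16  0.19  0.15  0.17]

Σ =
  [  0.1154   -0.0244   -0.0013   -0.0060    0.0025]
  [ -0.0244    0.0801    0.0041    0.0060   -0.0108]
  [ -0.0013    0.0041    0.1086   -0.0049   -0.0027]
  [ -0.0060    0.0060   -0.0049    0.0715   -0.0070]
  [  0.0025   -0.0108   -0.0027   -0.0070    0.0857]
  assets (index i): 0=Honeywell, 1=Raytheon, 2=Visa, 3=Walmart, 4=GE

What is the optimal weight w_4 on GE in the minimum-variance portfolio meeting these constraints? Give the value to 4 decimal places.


x=Σ⁻¹μ = [1.8604  2.6287  1.8437  2.4060  2.5153]
y=Σ⁻¹𝟙 = [12.8084  16.7230  9.8159  15.7990  15.0021]
a=μᵀx=1.819847  b=𝟙ᵀx=11.254077  c=𝟙ᵀy=70.148353  D=ac−b²=1.005042
λ₁=(c·0.174−b)/D = (70.148353·0.174−11.254077)/1.005042 = 0.946961
λ₂=(a−b·0.174)/D = (1.819847−11.254077·0.174)/1.005042 = -0.137668
w* = 0.946961·x + -0.137668·y:
  w_0 = 0.946961·1.8604 + -0.137668·12.8084 = -0.0016  (Honeywell)
  w_1 = 0.946961·2.6287 + -0.137668·16.7230 = 0.1871  (Raytheon)
  w_2 = 0.946961·1.8437 + -0.137668·9.8159 = 0.3945  (Visa)
  w_3 = 0.946961·2.4060 + -0.137668·15.7990 = 0.1034  (Walmart)
  w_4 = 0.946961·2.5153 + -0.137668·15.0021 = 0.3166  (GE)
Σw_i=1.0000  μᵀw=0.1740
σ²=wᵀΣw=λ₁·μ_p+λ₂ = 0.946961·0.174 + -0.137668 = 0.027103 ≈ 0.0271

0.3166


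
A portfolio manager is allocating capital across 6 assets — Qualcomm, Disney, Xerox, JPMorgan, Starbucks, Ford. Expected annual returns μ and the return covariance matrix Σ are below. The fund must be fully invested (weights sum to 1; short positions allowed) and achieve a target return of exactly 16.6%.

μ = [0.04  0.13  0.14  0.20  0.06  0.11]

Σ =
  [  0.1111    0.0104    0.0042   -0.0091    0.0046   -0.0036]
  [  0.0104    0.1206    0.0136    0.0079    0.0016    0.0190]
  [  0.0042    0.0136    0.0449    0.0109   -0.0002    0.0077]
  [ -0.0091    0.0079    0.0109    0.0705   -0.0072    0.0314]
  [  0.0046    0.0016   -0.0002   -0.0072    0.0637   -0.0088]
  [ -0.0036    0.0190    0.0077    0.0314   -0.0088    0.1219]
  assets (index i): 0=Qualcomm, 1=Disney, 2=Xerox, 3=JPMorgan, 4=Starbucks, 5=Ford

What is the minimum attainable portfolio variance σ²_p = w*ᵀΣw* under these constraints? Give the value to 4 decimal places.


x=Σ⁻¹μ = [0.3808  0.5887  2.2732  2.5429  1.2095  0.1106]
y=Σ⁻¹𝟙 = [8.4256  3.9022  16.6625  11.7791  17.0651  4.9893]
a=μᵀx=1.003319  b=𝟙ᵀx=7.105617  c=𝟙ᵀy=62.823859  D=ac−b²=12.542609
λ₁=(c·0.166−b)/D = (62.823859·0.166−7.105617)/12.542609 = 0.264948
λ₂=(a−b·0.166)/D = (1.003319−7.105617·0.166)/12.542609 = -0.014049
w* = 0.264948·x + -0.014049·y:
  w_0 = 0.264948·0.3808 + -0.014049·8.4256 = -0.0175  (Qualcomm)
  w_1 = 0.264948·0.5887 + -0.014049·3.9022 = 0.1012  (Disney)
  w_2 = 0.264948·2.2732 + -0.014049·16.6625 = 0.3682  (Xerox)
  w_3 = 0.264948·2.5429 + -0.014049·11.7791 = 0.5082  (JPMorgan)
  w_4 = 0.264948·1.2095 + -0.014049·17.0651 = 0.0807  (Starbucks)
  w_5 = 0.264948·0.1106 + -0.014049·4.9893 = -0.0408  (Ford)
Σw_i=1.0000  μᵀw=0.1660
σ²=wᵀΣw=λ₁·μ_p+λ₂ = 0.264948·0.166 + -0.014049 = 0.029932 ≈ 0.0299

0.0299


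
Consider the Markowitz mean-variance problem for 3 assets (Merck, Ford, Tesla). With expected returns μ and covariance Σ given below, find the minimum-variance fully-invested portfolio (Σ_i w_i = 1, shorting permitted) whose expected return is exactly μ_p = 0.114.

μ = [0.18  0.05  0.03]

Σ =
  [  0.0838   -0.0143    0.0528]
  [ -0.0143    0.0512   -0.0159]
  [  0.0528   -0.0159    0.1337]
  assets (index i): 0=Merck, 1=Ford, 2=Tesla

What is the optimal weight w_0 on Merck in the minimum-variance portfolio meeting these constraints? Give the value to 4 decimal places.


u=Σ⁻¹μ = [2.8692  1.5531  -0.7240]
v=Σ⁻¹𝟙 = [12.7684  24.7690  5.3826]
a=μᵀu=0.572383  b=𝟙ᵀu=3.698247  c=𝟙ᵀv=42.920022  D=ac−b²=10.889678
λ₁=(c·0.114−b)/D = (42.920022·0.114−3.698247)/10.889678 = 0.109704
λ₂=(a−b·0.114)/D = (0.572383−3.698247·0.114)/10.889678 = 0.013846
w* = 0.109704·u + 0.013846·v:
  w_0 = 0.109704·2.8692 + 0.013846·12.7684 = 0.4916  (Merck)
  w_1 = 0.109704·1.5531 + 0.013846·24.7690 = 0.5133  (Ford)
  w_2 = 0.109704·-0.7240 + 0.013846·5.3826 = -0.0049  (Tesla)
Σw_i=1.0000  μᵀw=0.1140
σ²=wᵀΣw=λ₁·μ_p+λ₂ = 0.109704·0.114 + 0.013846 = 0.026353 ≈ 0.0264

0.4916


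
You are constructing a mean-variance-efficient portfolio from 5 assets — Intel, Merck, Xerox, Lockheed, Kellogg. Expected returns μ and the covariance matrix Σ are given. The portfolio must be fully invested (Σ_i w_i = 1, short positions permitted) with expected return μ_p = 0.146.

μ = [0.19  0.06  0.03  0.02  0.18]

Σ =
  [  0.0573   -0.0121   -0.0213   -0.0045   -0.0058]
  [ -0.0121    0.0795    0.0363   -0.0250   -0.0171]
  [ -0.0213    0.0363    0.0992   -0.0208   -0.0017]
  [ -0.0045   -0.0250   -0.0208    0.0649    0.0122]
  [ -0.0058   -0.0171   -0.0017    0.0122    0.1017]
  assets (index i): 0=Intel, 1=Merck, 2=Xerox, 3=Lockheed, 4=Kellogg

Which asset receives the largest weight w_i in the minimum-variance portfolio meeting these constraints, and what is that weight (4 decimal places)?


Intel (0.4637)

x=Σ⁻¹μ = [4.3390  1.8828  0.8316  1.1862  2.2055]
y=Σ⁻¹𝟙 = [31.1237  22.1253  14.8658  28.5698  12.1493]
a=μᵀx=1.383057  b=𝟙ᵀx=10.445265  c=𝟙ᵀy=108.833922  D=ac−b²=41.419959
λ₁=(c·0.146−b)/D = (108.833922·0.146−10.445265)/41.419959 = 0.131446
λ₂=(a−b·0.146)/D = (1.383057−10.445265·0.146)/41.419959 = -0.003427
w* = 0.131446·x + -0.003427·y:
  w_0 = 0.131446·4.3390 + -0.003427·31.1237 = 0.4637  (Intel)
  w_1 = 0.131446·1.8828 + -0.003427·22.1253 = 0.1717  (Merck)
  w_2 = 0.131446·0.8316 + -0.003427·14.8658 = 0.0584  (Xerox)
  w_3 = 0.131446·1.1862 + -0.003427·28.5698 = 0.0580  (Lockheed)
  w_4 = 0.131446·2.2055 + -0.003427·12.1493 = 0.2483  (Kellogg)
Σw_i=1.0000  μᵀw=0.1460
σ²=wᵀΣw=λ₁·μ_p+λ₂ = 0.131446·0.146 + -0.003427 = 0.015764 ≈ 0.0158


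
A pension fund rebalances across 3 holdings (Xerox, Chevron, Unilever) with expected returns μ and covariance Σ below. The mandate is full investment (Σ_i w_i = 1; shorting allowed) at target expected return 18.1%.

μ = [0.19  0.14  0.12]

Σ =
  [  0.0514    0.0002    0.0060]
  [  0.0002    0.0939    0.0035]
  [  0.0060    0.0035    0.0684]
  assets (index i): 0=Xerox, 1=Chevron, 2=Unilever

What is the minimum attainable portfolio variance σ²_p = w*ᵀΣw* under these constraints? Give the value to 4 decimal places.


0.0377

x=Σ⁻¹μ = [3.5308  1.4323  1.3714]
y=Σ⁻¹𝟙 = [17.9536  10.1445  12.5259]
a=μᵀx=1.035948  b=𝟙ᵀx=6.334526  c=𝟙ᵀy=40.624026  D=ac−b²=1.958173
λ₁=(c·0.181−b)/D = (40.624026·0.181−6.334526)/1.958173 = 0.520088
λ₂=(a−b·0.181)/D = (1.035948−6.334526·0.181)/1.958173 = -0.056482
w* = 0.520088·x + -0.056482·y:
  w_0 = 0.520088·3.5308 + -0.056482·17.9536 = 0.8223  (Xerox)
  w_1 = 0.520088·1.4323 + -0.056482·10.1445 = 0.1720  (Chevron)
  w_2 = 0.520088·1.3714 + -0.056482·12.5259 = 0.0057  (Unilever)
Σw_i=1.0000  μᵀw=0.1810
σ²=wᵀΣw=λ₁·μ_p+λ₂ = 0.520088·0.181 + -0.056482 = 0.037654 ≈ 0.0377


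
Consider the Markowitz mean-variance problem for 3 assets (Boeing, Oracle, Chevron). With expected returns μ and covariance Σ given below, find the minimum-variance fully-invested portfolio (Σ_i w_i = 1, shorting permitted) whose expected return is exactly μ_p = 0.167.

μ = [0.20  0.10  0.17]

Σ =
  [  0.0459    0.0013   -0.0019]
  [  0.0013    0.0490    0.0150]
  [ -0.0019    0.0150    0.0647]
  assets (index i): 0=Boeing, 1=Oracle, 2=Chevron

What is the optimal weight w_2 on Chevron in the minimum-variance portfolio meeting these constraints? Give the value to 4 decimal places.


0.2711

u=Σ⁻¹μ = [4.4274  1.1617  2.4882]
v=Σ⁻¹𝟙 = [21.8446  16.0391  12.3789]
a=μᵀu=1.424641  b=𝟙ᵀu=8.077263  c=𝟙ᵀv=50.262727  D=ac−b²=6.364138
λ₁=(c·0.167−b)/D = (50.262727·0.167−8.077263)/6.364138 = 0.049749
λ₂=(a−b·0.167)/D = (1.424641−8.077263·0.167)/6.364138 = 0.011901
w* = 0.049749·u + 0.011901·v:
  w_0 = 0.049749·4.4274 + 0.011901·21.8446 = 0.4802  (Boeing)
  w_1 = 0.049749·1.1617 + 0.011901·16.0391 = 0.2487  (Oracle)
  w_2 = 0.049749·2.4882 + 0.011901·12.3789 = 0.2711  (Chevron)
Σw_i=1.0000  μᵀw=0.1670
σ²=wᵀΣw=λ₁·μ_p+λ₂ = 0.049749·0.167 + 0.011901 = 0.020209 ≈ 0.0202


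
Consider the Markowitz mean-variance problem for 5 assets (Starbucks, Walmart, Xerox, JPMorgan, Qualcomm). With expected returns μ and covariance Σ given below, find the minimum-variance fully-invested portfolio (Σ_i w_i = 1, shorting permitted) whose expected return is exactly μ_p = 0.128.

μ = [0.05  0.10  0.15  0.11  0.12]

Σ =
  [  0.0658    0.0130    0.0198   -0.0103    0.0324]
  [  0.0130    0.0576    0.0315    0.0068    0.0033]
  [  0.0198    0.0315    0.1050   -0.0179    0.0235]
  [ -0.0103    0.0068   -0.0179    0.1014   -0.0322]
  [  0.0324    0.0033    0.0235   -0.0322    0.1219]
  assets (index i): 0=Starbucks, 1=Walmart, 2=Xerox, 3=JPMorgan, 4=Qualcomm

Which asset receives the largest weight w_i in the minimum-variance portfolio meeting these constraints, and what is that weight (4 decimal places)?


JPMorgan (0.3528)

p=Σ⁻¹μ = [-0.0985  0.8428  1.2040  1.6055  1.1798]
q=Σ⁻¹𝟙 = [9.8587  10.2730  5.1303  13.5906  7.9059]
a=μᵀp=0.578121  b=𝟙ᵀp=4.733465  c=𝟙ᵀq=46.758603  D=ac−b²=4.626425
λ₁=(c·0.128−b)/D = (46.758603·0.128−4.733465)/4.626425 = 0.270541
λ₂=(a−b·0.128)/D = (0.578121−4.733465·0.128)/4.626425 = -0.006001
w* = 0.270541·p + -0.006001·q:
  w_0 = 0.270541·-0.0985 + -0.006001·9.8587 = -0.0858  (Starbucks)
  w_1 = 0.270541·0.8428 + -0.006001·10.2730 = 0.1664  (Walmart)
  w_2 = 0.270541·1.2040 + -0.006001·5.1303 = 0.2949  (Xerox)
  w_3 = 0.270541·1.6055 + -0.006001·13.5906 = 0.3528  (JPMorgan)
  w_4 = 0.270541·1.1798 + -0.006001·7.9059 = 0.2717  (Qualcomm)
Σw_i=1.0000  μᵀw=0.1280
σ²=wᵀΣw=λ₁·μ_p+λ₂ = 0.270541·0.128 + -0.006001 = 0.028628 ≈ 0.0286


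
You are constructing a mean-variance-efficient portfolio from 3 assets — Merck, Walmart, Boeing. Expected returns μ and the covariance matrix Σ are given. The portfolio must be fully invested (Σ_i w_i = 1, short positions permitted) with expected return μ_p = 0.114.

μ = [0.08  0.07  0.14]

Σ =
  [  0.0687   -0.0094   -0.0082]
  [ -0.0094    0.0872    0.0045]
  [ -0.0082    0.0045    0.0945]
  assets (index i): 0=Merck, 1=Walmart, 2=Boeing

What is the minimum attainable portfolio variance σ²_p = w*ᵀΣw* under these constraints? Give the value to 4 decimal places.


p=Σ⁻¹μ = [1.4720  0.8806  1.5673]
q=Σ⁻¹𝟙 = [17.6782  12.7797  11.5074]
a=μᵀp=0.398821  b=𝟙ᵀp=3.919874  c=𝟙ᵀq=41.965319  D=ac−b²=1.371251
λ₁=(c·0.114−b)/D = (41.965319·0.114−3.919874)/1.371251 = 0.630207
λ₂=(a−b·0.114)/D = (0.398821−3.919874·0.114)/1.371251 = -0.035037
w* = 0.630207·p + -0.035037·q:
  w_0 = 0.630207·1.4720 + -0.035037·17.6782 = 0.3083  (Merck)
  w_1 = 0.630207·0.8806 + -0.035037·12.7797 = 0.1072  (Walmart)
  w_2 = 0.630207·1.5673 + -0.035037·11.5074 = 0.5845  (Boeing)
Σw_i=1.0000  μᵀw=0.1140
σ²=wᵀΣw=λ₁·μ_p+λ₂ = 0.630207·0.114 + -0.035037 = 0.036807 ≈ 0.0368

0.0368


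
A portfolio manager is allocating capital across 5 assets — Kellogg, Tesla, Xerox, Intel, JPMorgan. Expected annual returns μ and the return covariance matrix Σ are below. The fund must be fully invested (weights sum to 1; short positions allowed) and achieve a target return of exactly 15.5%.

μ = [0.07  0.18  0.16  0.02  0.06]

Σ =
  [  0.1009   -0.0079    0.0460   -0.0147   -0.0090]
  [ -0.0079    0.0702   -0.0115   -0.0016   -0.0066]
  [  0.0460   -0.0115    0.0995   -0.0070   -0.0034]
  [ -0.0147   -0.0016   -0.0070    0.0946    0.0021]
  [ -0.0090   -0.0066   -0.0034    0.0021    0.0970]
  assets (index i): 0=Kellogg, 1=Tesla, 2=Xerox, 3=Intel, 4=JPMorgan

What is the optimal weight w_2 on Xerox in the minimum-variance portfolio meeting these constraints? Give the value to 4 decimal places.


0.3441

g=Σ⁻¹μ = [0.1908  2.9950  1.9259  0.4143  0.8986]
h=Σ⁻¹𝟙 = [10.3670  18.3104  8.7069  12.8573  12.5439]
a=μᵀg=0.922786  b=𝟙ᵀg=6.424445  c=𝟙ᵀh=62.785450  D=ac−b²=16.664069
λ₁=(c·0.155−b)/D = (62.785450·0.155−6.424445)/16.664069 = 0.198469
λ₂=(a−b·0.155)/D = (0.922786−6.424445·0.155)/16.664069 = -0.004381
w* = 0.198469·g + -0.004381·h:
  w_0 = 0.198469·0.1908 + -0.004381·10.3670 = -0.0076  (Kellogg)
  w_1 = 0.198469·2.9950 + -0.004381·18.3104 = 0.5142  (Tesla)
  w_2 = 0.198469·1.9259 + -0.004381·8.7069 = 0.3441  (Xerox)
  w_3 = 0.198469·0.4143 + -0.004381·12.8573 = 0.0259  (Intel)
  w_4 = 0.198469·0.8986 + -0.004381·12.5439 = 0.1234  (JPMorgan)
Σw_i=1.0000  μᵀw=0.1550
σ²=wᵀΣw=λ₁·μ_p+λ₂ = 0.198469·0.155 + -0.004381 = 0.026382 ≈ 0.0264


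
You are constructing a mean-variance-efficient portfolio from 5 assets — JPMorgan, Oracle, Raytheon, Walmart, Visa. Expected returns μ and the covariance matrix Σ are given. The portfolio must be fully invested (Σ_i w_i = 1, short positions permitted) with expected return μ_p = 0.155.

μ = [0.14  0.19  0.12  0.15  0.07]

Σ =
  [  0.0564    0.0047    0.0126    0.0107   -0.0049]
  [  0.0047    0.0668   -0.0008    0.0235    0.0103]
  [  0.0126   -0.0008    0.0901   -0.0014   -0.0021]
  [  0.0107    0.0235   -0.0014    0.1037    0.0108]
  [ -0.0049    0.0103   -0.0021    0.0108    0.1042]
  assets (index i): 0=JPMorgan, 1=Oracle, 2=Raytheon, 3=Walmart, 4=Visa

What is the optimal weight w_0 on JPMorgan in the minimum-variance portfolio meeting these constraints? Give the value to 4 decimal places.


g=Σ⁻¹μ = [1.9507  2.4131  1.1019  0.6634  0.4784]
h=Σ⁻¹𝟙 = [14.5564  10.9813  9.4431  4.8551  8.8831]
a=μᵀg=0.996823  b=𝟙ᵀg=6.607592  c=𝟙ᵀh=48.718958  D=ac−b²=4.903901
λ₁=(c·0.155−b)/D = (48.718958·0.155−6.607592)/4.903901 = 0.192468
λ₂=(a−b·0.155)/D = (0.996823−6.607592·0.155)/4.903901 = -0.005578
w* = 0.192468·g + -0.005578·h:
  w_0 = 0.192468·1.9507 + -0.005578·14.5564 = 0.2943  (JPMorgan)
  w_1 = 0.192468·2.4131 + -0.005578·10.9813 = 0.4032  (Oracle)
  w_2 = 0.192468·1.1019 + -0.005578·9.4431 = 0.1594  (Raytheon)
  w_3 = 0.192468·0.6634 + -0.005578·4.8551 = 0.1006  (Walmart)
  w_4 = 0.192468·0.4784 + -0.005578·8.8831 = 0.0425  (Visa)
Σw_i=1.0000  μᵀw=0.1550
σ²=wᵀΣw=λ₁·μ_p+λ₂ = 0.192468·0.155 + -0.005578 = 0.024255 ≈ 0.0243

0.2943


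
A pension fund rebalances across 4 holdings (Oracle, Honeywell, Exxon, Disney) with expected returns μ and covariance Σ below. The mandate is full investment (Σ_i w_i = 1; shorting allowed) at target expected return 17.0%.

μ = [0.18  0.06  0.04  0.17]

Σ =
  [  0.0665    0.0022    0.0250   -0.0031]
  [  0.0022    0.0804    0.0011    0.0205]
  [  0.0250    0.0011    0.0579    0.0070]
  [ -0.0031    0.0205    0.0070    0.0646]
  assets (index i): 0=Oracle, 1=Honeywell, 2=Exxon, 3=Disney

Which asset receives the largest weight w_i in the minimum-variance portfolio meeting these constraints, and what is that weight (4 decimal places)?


Oracle (0.4907)

x=Σ⁻¹μ = [3.2451  -0.0740  -1.0627  2.9259]
y=Σ⁻¹𝟙 = [11.2454  8.9176  10.7930  12.0201]
a=μᵀx=1.034582  b=𝟙ᵀx=5.034364  c=𝟙ᵀy=42.976109  D=ac−b²=19.117492
λ₁=(c·0.170−b)/D = (42.976109·0.170−5.034364)/19.117492 = 0.118822
λ₂=(a−b·0.170)/D = (1.034582−5.034364·0.170)/19.117492 = 0.009350
w* = 0.118822·x + 0.009350·y:
  w_0 = 0.118822·3.2451 + 0.009350·11.2454 = 0.4907  (Oracle)
  w_1 = 0.118822·-0.0740 + 0.009350·8.9176 = 0.0746  (Honeywell)
  w_2 = 0.118822·-1.0627 + 0.009350·10.7930 = -0.0254  (Exxon)
  w_3 = 0.118822·2.9259 + 0.009350·12.0201 = 0.4600  (Disney)
Σw_i=1.0000  μᵀw=0.1700
σ²=wᵀΣw=λ₁·μ_p+λ₂ = 0.118822·0.170 + 0.009350 = 0.029549 ≈ 0.0295


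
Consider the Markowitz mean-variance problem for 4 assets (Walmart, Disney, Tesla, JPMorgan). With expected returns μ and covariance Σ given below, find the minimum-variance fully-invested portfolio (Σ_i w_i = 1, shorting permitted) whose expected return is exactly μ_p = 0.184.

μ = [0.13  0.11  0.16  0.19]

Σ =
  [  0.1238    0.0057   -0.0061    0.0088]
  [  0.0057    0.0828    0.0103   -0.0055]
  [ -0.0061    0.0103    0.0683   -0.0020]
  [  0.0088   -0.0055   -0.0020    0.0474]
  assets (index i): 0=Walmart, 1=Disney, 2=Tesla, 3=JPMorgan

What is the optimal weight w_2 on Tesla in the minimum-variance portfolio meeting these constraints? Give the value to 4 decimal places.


0.3155

u=Σ⁻¹μ = [0.8165  1.2528  2.3467  4.1012]
v=Σ⁻¹𝟙 = [6.7090  11.2977  14.1739  21.7605]
a=μᵀu=1.398659  b=𝟙ᵀu=8.517233  c=𝟙ᵀv=53.941083  D=ac−b²=2.901943
λ₁=(c·0.184−b)/D = (53.941083·0.184−8.517233)/2.901943 = 0.485167
λ₂=(a−b·0.184)/D = (1.398659−8.517233·0.184)/2.901943 = -0.058069
w* = 0.485167·u + -0.058069·v:
  w_0 = 0.485167·0.8165 + -0.058069·6.7090 = 0.0066  (Walmart)
  w_1 = 0.485167·1.2528 + -0.058069·11.2977 = -0.0482  (Disney)
  w_2 = 0.485167·2.3467 + -0.058069·14.1739 = 0.3155  (Tesla)
  w_3 = 0.485167·4.1012 + -0.058069·21.7605 = 0.7262  (JPMorgan)
Σw_i=1.0000  μᵀw=0.1840
σ²=wᵀΣw=λ₁·μ_p+λ₂ = 0.485167·0.184 + -0.058069 = 0.031202 ≈ 0.0312


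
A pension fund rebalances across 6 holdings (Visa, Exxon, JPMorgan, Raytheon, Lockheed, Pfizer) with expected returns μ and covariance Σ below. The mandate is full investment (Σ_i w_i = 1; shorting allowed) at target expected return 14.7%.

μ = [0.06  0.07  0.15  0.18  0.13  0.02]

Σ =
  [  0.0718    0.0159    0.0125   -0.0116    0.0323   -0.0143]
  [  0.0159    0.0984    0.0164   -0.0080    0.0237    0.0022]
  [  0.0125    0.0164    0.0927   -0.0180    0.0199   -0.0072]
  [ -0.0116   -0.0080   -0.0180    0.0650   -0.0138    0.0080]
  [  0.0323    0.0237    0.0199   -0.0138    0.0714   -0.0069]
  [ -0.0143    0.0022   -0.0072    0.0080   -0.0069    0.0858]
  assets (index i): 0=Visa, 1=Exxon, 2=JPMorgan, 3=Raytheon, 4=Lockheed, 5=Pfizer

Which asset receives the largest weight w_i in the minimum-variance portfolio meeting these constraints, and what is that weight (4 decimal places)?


Raytheon (0.4421)

p=Σ⁻¹μ = [0.2817  0.2052  1.8910  3.7307  1.8418  0.2337]
q=Σ⁻¹𝟙 = [13.0091  5.5560  11.4669  21.7474  8.5693  13.3044]
a=μᵀp=1.230547  b=𝟙ᵀp=8.184136  c=𝟙ᵀq=73.653196  D=ac−b²=23.653643
λ₁=(c·0.147−b)/D = (73.653196·0.147−8.184136)/23.653643 = 0.111733
λ₂=(a−b·0.147)/D = (1.230547−8.184136·0.147)/23.653643 = 0.001162
w* = 0.111733·p + 0.001162·q:
  w_0 = 0.111733·0.2817 + 0.001162·13.0091 = 0.0466  (Visa)
  w_1 = 0.111733·0.2052 + 0.001162·5.5560 = 0.0294  (Exxon)
  w_2 = 0.111733·1.8910 + 0.001162·11.4669 = 0.2246  (JPMorgan)
  w_3 = 0.111733·3.7307 + 0.001162·21.7474 = 0.4421  (Raytheon)
  w_4 = 0.111733·1.8418 + 0.001162·8.5693 = 0.2157  (Lockheed)
  w_5 = 0.111733·0.2337 + 0.001162·13.3044 = 0.0416  (Pfizer)
Σw_i=1.0000  μᵀw=0.1470
σ²=wᵀΣw=λ₁·μ_p+λ₂ = 0.111733·0.147 + 0.001162 = 0.017586 ≈ 0.0176


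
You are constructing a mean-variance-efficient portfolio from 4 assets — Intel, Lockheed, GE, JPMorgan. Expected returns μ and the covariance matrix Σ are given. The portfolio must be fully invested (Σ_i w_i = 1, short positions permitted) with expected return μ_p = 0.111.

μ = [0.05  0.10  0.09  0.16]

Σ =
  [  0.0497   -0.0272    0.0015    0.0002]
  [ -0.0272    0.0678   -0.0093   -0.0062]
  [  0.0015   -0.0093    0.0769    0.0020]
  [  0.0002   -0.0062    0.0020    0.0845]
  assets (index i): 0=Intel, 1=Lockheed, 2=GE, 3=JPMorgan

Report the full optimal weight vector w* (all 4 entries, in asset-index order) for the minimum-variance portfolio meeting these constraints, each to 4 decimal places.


0.1713  0.3145  0.1612  0.3529

g=Σ⁻¹μ = [2.5265  2.8713  1.4146  2.0647]
h=Σ⁻¹𝟙 = [37.8560  33.3868  15.9438  13.8170]
a=μᵀg=0.871127  b=𝟙ᵀg=8.877149  c=𝟙ᵀh=101.003635  D=ac−b²=9.183271
λ₁=(c·0.111−b)/D = (101.003635·0.111−8.877149)/9.183271 = 0.254186
λ₂=(a−b·0.111)/D = (0.871127−8.877149·0.111)/9.183271 = -0.012440
w* = 0.254186·g + -0.012440·h:
  w_0 = 0.254186·2.5265 + -0.012440·37.8560 = 0.1713  (Intel)
  w_1 = 0.254186·2.8713 + -0.012440·33.3868 = 0.3145  (Lockheed)
  w_2 = 0.254186·1.4146 + -0.012440·15.9438 = 0.1612  (GE)
  w_3 = 0.254186·2.0647 + -0.012440·13.8170 = 0.3529  (JPMorgan)
Σw_i=1.0000  μᵀw=0.1110
σ²=wᵀΣw=λ₁·μ_p+λ₂ = 0.254186·0.111 + -0.012440 = 0.015775 ≈ 0.0158


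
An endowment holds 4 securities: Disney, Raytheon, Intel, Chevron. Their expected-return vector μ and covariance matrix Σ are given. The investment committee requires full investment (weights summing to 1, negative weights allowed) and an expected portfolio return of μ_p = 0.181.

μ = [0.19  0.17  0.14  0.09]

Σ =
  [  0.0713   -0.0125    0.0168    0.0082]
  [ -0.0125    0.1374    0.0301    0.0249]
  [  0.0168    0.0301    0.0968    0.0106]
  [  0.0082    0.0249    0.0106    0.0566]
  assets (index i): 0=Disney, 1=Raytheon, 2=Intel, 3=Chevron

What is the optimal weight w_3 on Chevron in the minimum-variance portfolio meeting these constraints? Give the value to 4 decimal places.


-0.0119

p=Σ⁻¹μ = [2.7019  1.2703  0.5230  0.5419]
q=Σ⁻¹𝟙 = [12.1733  4.9152  5.2932  12.7506]
a=μᵀp=0.851311  b=𝟙ᵀp=5.037125  c=𝟙ᵀq=35.132347  D=ac−b²=4.535909
λ₁=(c·0.181−b)/D = (35.132347·0.181−5.037125)/4.535909 = 0.291415
λ₂=(a−b·0.181)/D = (0.851311−5.037125·0.181)/4.535909 = -0.013318
w* = 0.291415·p + -0.013318·q:
  w_0 = 0.291415·2.7019 + -0.013318·12.1733 = 0.6253  (Disney)
  w_1 = 0.291415·1.2703 + -0.013318·4.9152 = 0.3047  (Raytheon)
  w_2 = 0.291415·0.5230 + -0.013318·5.2932 = 0.0819  (Intel)
  w_3 = 0.291415·0.5419 + -0.013318·12.7506 = -0.0119  (Chevron)
Σw_i=1.0000  μᵀw=0.1810
σ²=wᵀΣw=λ₁·μ_p+λ₂ = 0.291415·0.181 + -0.013318 = 0.039428 ≈ 0.0394


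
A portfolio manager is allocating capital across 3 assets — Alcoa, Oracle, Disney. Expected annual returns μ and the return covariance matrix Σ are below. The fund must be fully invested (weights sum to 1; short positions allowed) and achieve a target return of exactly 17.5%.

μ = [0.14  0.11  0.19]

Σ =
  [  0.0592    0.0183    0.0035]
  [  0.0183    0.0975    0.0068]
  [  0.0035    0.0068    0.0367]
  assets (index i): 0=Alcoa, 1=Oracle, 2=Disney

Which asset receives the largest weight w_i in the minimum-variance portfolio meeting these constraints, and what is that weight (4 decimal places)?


Disney (0.7177)

u=Σ⁻¹μ = [1.9444  0.4206  4.9138]
v=Σ⁻¹𝟙 = [13.5758  5.9755  24.8461]
a=μᵀu=1.252085  b=𝟙ᵀu=7.278672  c=𝟙ᵀv=44.397370  D=ac−b²=2.610224
λ₁=(c·0.175−b)/D = (44.397370·0.175−7.278672)/2.610224 = 0.188056
λ₂=(a−b·0.175)/D = (1.252085−7.278672·0.175)/2.610224 = -0.008307
w* = 0.188056·u + -0.008307·v:
  w_0 = 0.188056·1.9444 + -0.008307·13.5758 = 0.2529  (Alcoa)
  w_1 = 0.188056·0.4206 + -0.008307·5.9755 = 0.0295  (Oracle)
  w_2 = 0.188056·4.9138 + -0.008307·24.8461 = 0.7177  (Disney)
Σw_i=1.0000  μᵀw=0.1750
σ²=wᵀΣw=λ₁·μ_p+λ₂ = 0.188056·0.175 + -0.008307 = 0.024603 ≈ 0.0246


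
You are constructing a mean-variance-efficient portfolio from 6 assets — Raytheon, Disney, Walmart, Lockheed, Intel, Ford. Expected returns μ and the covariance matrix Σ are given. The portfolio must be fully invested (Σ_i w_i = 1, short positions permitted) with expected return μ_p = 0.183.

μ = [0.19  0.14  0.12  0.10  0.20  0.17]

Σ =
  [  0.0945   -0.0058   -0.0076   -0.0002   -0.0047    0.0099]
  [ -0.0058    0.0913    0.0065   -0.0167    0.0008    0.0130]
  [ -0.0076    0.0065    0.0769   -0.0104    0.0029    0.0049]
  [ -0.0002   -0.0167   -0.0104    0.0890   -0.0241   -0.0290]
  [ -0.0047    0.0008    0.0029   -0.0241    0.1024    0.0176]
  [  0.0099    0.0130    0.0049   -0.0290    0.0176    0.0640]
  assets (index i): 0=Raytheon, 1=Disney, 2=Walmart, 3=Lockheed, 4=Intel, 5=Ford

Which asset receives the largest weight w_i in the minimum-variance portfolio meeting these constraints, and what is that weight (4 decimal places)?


Intel (0.3523)

p=Σ⁻¹μ = [2.1029  1.7168  1.7933  3.1352  2.2693  2.6415]
q=Σ⁻¹𝟙 = [11.3315  12.4501  14.7786  24.5330  12.4673  17.8998]
a=μᵀp=2.071554  b=𝟙ᵀp=13.659126  c=𝟙ᵀq=93.460104  D=ac−b²=7.035926
λ₁=(c·0.183−b)/D = (93.460104·0.183−13.659126)/7.035926 = 0.489498
λ₂=(a−b·0.183)/D = (2.071554−13.659126·0.183)/7.035926 = -0.060840
w* = 0.489498·p + -0.060840·q:
  w_0 = 0.489498·2.1029 + -0.060840·11.3315 = 0.3400  (Raytheon)
  w_1 = 0.489498·1.7168 + -0.060840·12.4501 = 0.0829  (Disney)
  w_2 = 0.489498·1.7933 + -0.060840·14.7786 = -0.0213  (Walmart)
  w_3 = 0.489498·3.1352 + -0.060840·24.5330 = 0.0421  (Lockheed)
  w_4 = 0.489498·2.2693 + -0.060840·12.4673 = 0.3523  (Intel)
  w_5 = 0.489498·2.6415 + -0.060840·17.8998 = 0.2040  (Ford)
Σw_i=1.0000  μᵀw=0.1830
σ²=wᵀΣw=λ₁·μ_p+λ₂ = 0.489498·0.183 + -0.060840 = 0.028738 ≈ 0.0287


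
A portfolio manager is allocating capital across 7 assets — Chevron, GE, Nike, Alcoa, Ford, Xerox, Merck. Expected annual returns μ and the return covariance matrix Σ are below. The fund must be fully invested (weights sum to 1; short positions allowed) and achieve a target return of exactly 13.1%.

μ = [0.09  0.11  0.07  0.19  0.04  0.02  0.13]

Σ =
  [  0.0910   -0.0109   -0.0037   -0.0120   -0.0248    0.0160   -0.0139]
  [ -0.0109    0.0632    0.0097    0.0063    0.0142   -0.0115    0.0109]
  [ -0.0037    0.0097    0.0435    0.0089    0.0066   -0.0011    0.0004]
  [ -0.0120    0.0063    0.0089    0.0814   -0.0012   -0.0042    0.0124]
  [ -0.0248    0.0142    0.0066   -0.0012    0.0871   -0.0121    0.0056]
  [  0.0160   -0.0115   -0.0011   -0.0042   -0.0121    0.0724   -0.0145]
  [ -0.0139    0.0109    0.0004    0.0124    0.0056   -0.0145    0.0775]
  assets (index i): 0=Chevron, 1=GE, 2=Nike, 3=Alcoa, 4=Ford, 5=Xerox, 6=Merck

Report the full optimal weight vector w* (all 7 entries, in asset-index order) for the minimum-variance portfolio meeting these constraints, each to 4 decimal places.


0.2144  0.1754  0.0531  0.3334  0.0336  0.0065  0.1836

g=Σ⁻¹μ = [1.7886  1.3937  0.8962  2.2052  0.6985  0.6648  1.5186]
h=Σ⁻¹𝟙 = [17.7601  12.5194  17.5378  10.9188  14.8984  18.2348  14.8254]
a=μᵀg=1.034674  b=𝟙ᵀg=9.165707  c=𝟙ᵀh=106.694799  D=ac−b²=26.384149
λ₁=(c·0.131−b)/D = (106.694799·0.131−9.165707)/26.384149 = 0.182356
λ₂=(a−b·0.131)/D = (1.034674−9.165707·0.131)/26.384149 = -0.006293
w* = 0.182356·g + -0.006293·h:
  w_0 = 0.182356·1.7886 + -0.006293·17.7601 = 0.2144  (Chevron)
  w_1 = 0.182356·1.3937 + -0.006293·12.5194 = 0.1754  (GE)
  w_2 = 0.182356·0.8962 + -0.006293·17.5378 = 0.0531  (Nike)
  w_3 = 0.182356·2.2052 + -0.006293·10.9188 = 0.3334  (Alcoa)
  w_4 = 0.182356·0.6985 + -0.006293·14.8984 = 0.0336  (Ford)
  w_5 = 0.182356·0.6648 + -0.006293·18.2348 = 0.0065  (Xerox)
  w_6 = 0.182356·1.5186 + -0.006293·14.8254 = 0.1836  (Merck)
Σw_i=1.0000  μᵀw=0.1310
σ²=wᵀΣw=λ₁·μ_p+λ₂ = 0.182356·0.131 + -0.006293 = 0.017596 ≈ 0.0176


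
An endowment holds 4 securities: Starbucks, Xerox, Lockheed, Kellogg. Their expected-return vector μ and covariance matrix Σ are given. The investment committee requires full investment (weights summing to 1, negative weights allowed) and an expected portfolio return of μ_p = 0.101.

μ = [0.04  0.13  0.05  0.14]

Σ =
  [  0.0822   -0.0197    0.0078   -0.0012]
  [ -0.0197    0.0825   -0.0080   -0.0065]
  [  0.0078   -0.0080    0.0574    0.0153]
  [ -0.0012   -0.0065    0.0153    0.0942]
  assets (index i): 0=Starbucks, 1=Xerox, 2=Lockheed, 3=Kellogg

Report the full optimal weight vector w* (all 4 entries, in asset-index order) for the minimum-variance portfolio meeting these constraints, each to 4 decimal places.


p=Σ⁻¹μ = [0.9247  1.9768  0.6118  1.5350]
q=Σ⁻¹𝟙 = [15.1605  17.9801  15.3188  9.5614]
a=μᵀp=0.539471  b=𝟙ᵀp=5.048380  c=𝟙ᵀq=58.020907  D=ac−b²=5.814438
λ₁=(c·0.101−b)/D = (58.020907·0.101−5.048380)/5.814438 = 0.139606
λ₂=(a−b·0.101)/D = (0.539471−5.048380·0.101)/5.814438 = 0.005088
w* = 0.139606·p + 0.005088·q:
  w_0 = 0.139606·0.9247 + 0.005088·15.1605 = 0.2062  (Starbucks)
  w_1 = 0.139606·1.9768 + 0.005088·17.9801 = 0.3675  (Xerox)
  w_2 = 0.139606·0.6118 + 0.005088·15.3188 = 0.1634  (Lockheed)
  w_3 = 0.139606·1.5350 + 0.005088·9.5614 = 0.2629  (Kellogg)
Σw_i=1.0000  μᵀw=0.1010
σ²=wᵀΣw=λ₁·μ_p+λ₂ = 0.139606·0.101 + 0.005088 = 0.019188 ≈ 0.0192

0.2062  0.3675  0.1634  0.2629
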